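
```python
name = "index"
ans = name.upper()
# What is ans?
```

Trace:
`name = "index"` → name = 'index'
`ans = name.upper()` → ans = 'INDEX'
So ans = 'INDEX'

Answer: 'INDEX'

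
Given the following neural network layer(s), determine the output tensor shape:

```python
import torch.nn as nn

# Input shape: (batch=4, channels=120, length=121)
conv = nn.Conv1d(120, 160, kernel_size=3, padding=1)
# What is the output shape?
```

Input: (4, 120, 121) -> Output: (4, 160, 121)

Answer: (4, 160, 121)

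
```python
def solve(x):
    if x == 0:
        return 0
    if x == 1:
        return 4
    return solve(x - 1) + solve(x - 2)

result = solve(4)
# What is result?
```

Build up from base cases: solve(0)=0, solve(1)=4, solve(2)=4, solve(3)=8, solve(4)=12

Answer: 12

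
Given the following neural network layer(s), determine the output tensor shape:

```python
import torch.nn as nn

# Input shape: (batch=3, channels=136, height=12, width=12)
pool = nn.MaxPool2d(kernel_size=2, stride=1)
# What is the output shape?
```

Input: (3, 136, 12, 12) -> Output: (3, 136, 11, 11)

Answer: (3, 136, 11, 11)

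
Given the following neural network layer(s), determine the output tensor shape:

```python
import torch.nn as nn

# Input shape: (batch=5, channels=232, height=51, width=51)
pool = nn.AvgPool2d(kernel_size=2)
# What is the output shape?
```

Input: (5, 232, 51, 51) -> Output: (5, 232, 25, 25)

Answer: (5, 232, 25, 25)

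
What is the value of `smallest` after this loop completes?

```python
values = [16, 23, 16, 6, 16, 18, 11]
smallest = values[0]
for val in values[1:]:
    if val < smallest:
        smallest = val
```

Minimum of [16, 23, 16, 6, 16, 18, 11]
`smallest` takes the values: 16 → 6

Answer: 6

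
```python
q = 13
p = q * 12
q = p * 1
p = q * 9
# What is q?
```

Trace:
`q = 13` → q = 13
`p = q * 12` → p = 156
`q = p * 1` → q = 156
`p = q * 9` → p = 1404
So q = 156

Answer: 156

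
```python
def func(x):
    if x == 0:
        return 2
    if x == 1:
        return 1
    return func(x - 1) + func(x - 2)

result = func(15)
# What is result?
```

Build up from base cases: func(0)=2, func(1)=1, func(2)=3, func(3)=4, func(4)=7, func(5)=11, func(6)=18, ..., func(15)=1364

Answer: 1364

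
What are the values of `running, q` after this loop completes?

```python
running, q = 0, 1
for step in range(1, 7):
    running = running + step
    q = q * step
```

Sum and factorial of 1 to 6
`running, q` takes the values: (0, 1) → (1, 1) → (3, 1) → (3, 2) → (6, 2) → (6, 6) → (10, 6) → (10, 24) → (15, 24) → (15, 120) → (21, 120) → (21, 720)

Answer: 21, 720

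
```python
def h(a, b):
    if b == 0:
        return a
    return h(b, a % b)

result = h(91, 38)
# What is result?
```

h(91, 38) -> h(38, 15) -> h(15, 8) -> h(8, 7) -> h(7, 1) -> h(1, 0) -> 1

Answer: 1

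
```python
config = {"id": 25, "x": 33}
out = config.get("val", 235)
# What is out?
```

Trace:
`config = {"id": 25, "x": 33}` → config = {'id': 25, 'x': 33}
`out = config.get("val", 235)` → out = 235
So out = 235

Answer: 235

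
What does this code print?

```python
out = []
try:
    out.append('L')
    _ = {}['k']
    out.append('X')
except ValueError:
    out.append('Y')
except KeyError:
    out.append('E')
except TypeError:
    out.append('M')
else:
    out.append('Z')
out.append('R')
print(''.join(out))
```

Execution trace: 'L' (try body) → 'E' (except KeyError) → 'R' (after the try/except). Output: LER

Answer: LER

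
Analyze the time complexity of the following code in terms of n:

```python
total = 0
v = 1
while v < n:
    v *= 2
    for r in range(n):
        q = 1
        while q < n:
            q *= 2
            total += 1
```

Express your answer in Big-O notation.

Each loop level contributes: log n × n × log n. Multiplying the contributions gives O(n log² n).

Answer: O(n log² n)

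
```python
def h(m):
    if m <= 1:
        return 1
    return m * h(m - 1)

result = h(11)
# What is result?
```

h(11) = 11 * 10 * 9 * 8 * 7 * 6 * 5 * 4 * 3 * 2 * 1 = 39916800

Answer: 39916800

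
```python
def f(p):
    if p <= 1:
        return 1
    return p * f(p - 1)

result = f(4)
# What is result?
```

f(4) = 4 * 3 * 2 * 1 = 24

Answer: 24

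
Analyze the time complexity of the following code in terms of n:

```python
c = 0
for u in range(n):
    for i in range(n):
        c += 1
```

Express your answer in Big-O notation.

Each loop level contributes: n × n. Multiplying the contributions gives O(n^2).

Answer: O(n^2)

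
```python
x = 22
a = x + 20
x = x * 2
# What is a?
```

Trace:
`x = 22` → x = 22
`a = x + 20` → a = 42
`x = x * 2` → x = 44
So a = 42

Answer: 42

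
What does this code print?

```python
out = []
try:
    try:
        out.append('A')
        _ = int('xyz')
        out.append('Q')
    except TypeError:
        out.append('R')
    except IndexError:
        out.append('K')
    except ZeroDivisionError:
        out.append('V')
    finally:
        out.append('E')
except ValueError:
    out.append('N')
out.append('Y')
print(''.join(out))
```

Execution trace: 'A' (try body) → 'E' (finally) → 'N' (outer except ValueError) → 'Y' (after the try/except). Output: AENY

Answer: AENY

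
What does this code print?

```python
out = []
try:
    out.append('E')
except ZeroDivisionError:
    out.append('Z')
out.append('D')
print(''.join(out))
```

Execution trace: 'E' (try body, no exception) → 'D' (after the try/except). Output: ED

Answer: ED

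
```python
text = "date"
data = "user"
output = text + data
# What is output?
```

Trace:
`text = "date"` → text = 'date'
`data = "user"` → data = 'user'
`output = text + data` → output = 'dateuser'
So output = 'dateuser'

Answer: 'dateuser'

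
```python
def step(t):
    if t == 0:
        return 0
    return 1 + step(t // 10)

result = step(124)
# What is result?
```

Count of digits of 124: 3

Answer: 3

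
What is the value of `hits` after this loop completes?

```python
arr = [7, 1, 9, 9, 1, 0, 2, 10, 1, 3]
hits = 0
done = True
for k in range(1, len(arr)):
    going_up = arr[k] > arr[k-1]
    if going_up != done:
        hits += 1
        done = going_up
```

Count direction changes in [7, 1, 9, 9, 1, 0, 2, 10, 1, 3]
`hits` takes the values: 0 → 1 → 2 → 3 → 4 → 5 → 6

Answer: 6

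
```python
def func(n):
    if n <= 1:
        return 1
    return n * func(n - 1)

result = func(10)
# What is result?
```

func(10) = 10 * 9 * 8 * 7 * 6 * 5 * 4 * 3 * 2 * 1 = 3628800

Answer: 3628800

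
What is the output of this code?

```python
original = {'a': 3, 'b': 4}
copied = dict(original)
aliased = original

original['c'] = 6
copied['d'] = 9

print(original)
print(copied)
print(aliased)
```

Key concept: dict() creates copy, assignment creates alias.
Step by step:
`original = {'a': 3, 'b': 4}` → original = {'a': 3, 'b': 4}
`copied = dict(original)` → copied = {'a': 3, 'b': 4}
`aliased = original` → aliased = {'a': 3, 'b': 4} (same object as original)
`original['c'] = 6` → original = {'a': 3, 'b': 4, 'c': 6} (same object as aliased); aliased = {'a': 3, 'b': 4, 'c': 6} (same object as original)
`copied['d'] = 9` → copied = {'a': 3, 'b': 4, 'd': 9}
`print(original)` → prints {'a': 3, 'b': 4, 'c': 6}
`print(copied)` → prints {'a': 3, 'b': 4, 'd': 9}
`print(aliased)` → prints {'a': 3, 'b': 4, 'c': 6}

Answer:
{'a': 3, 'b': 4, 'c': 6}
{'a': 3, 'b': 4, 'd': 9}
{'a': 3, 'b': 4, 'c': 6}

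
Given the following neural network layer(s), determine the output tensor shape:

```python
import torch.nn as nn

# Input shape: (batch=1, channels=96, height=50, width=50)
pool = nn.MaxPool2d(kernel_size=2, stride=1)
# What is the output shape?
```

Input: (1, 96, 50, 50) -> Output: (1, 96, 49, 49)

Answer: (1, 96, 49, 49)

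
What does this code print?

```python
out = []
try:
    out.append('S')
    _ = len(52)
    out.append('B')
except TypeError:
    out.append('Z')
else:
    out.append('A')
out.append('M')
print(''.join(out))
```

Execution trace: 'S' (try body) → 'Z' (except TypeError) → 'M' (after the try/except). Output: SZM

Answer: SZM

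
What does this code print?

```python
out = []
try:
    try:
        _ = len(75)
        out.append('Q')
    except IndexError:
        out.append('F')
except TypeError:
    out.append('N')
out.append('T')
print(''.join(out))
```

Execution trace: 'N' (outer except TypeError) → 'T' (after the try/except). Output: NT

Answer: NT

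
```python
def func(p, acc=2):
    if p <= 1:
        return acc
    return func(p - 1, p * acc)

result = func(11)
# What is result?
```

Accumulator trace (n, acc): (11, 2) -> (10, 22) -> (9, 220) -> (8, 1980) -> (7, 15840) -> (6, 110880) -> (5, 665280) -> (4, 3326400) -> (3, 13305600) -> (2, 39916800) -> (1, 79833600) -> return 79833600

Answer: 79833600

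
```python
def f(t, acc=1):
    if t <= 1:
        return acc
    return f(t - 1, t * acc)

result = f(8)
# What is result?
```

Accumulator trace (n, acc): (8, 1) -> (7, 8) -> (6, 56) -> (5, 336) -> (4, 1680) -> (3, 6720) -> (2, 20160) -> (1, 40320) -> return 40320

Answer: 40320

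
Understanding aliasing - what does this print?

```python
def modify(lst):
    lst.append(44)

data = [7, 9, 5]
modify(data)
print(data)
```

Key concept: function modifies passed list.
Step by step:
`data = [7, 9, 5]` → data = [7, 9, 5]
`modify(data)` → data = [7, 9, 5, 44]
`print(data)` → prints [7, 9, 5, 44]

Answer: [7, 9, 5, 44]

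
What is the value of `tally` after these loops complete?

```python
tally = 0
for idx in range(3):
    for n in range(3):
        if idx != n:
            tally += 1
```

3² - 3 (exclude diagonal)
`tally` takes the values: 0 → 1 → 2 → 3 → 4 → 5 → 6

Answer: 6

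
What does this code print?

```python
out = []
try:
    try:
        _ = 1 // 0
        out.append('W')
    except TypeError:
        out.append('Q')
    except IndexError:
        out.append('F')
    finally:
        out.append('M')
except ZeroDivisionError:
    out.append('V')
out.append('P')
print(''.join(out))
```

Execution trace: 'M' (finally) → 'V' (outer except ZeroDivisionError) → 'P' (after the try/except). Output: MVP

Answer: MVP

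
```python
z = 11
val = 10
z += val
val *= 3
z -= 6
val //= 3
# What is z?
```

Trace:
`z = 11` → z = 11
`val = 10` → val = 10
`z += val` → z = 21
`val *= 3` → val = 30
`z -= 6` → z = 15
`val //= 3` → val = 10
So z = 15

Answer: 15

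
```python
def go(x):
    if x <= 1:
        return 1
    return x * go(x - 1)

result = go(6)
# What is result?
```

go(6) = 6 * 5 * 4 * 3 * 2 * 1 = 720

Answer: 720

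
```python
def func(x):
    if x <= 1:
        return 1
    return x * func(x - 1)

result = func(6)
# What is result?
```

func(6) = 6 * 5 * 4 * 3 * 2 * 1 = 720

Answer: 720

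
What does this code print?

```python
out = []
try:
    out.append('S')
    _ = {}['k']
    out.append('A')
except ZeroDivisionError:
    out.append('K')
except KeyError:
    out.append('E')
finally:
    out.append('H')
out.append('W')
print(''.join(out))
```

Execution trace: 'S' (try body) → 'E' (except KeyError) → 'H' (finally) → 'W' (after the try/except). Output: SEHW

Answer: SEHW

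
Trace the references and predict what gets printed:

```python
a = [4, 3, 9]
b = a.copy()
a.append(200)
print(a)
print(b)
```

Key concept: list.copy() creates independent copy.
Step by step:
`a = [4, 3, 9]` → a = [4, 3, 9]
`b = a.copy()` → b = [4, 3, 9]
`a.append(200)` → a = [4, 3, 9, 200]
`print(a)` → prints [4, 3, 9, 200]
`print(b)` → prints [4, 3, 9]

Answer:
[4, 3, 9, 200]
[4, 3, 9]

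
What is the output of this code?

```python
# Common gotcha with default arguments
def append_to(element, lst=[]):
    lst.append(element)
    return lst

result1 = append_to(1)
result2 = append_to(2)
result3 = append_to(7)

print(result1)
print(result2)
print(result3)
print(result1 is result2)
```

Key concept: mutable default argument gotcha.
Step by step:
`result1 = append_to(1)` → result1 = [1]
`result2 = append_to(2)` → result1 = [1, 2] (same object as result2); result2 = [1, 2] (same object as result1)
`result3 = append_to(7)` → result1 = [1, 2, 7] (same object as result2, result3); result2 = [1, 2, 7] (same object as result1, result3); result3 = [1, 2, 7] (same object as result1, result2)
`print(result1)` → prints [1, 2, 7]
`print(result2)` → prints [1, 2, 7]
`print(result3)` → prints [1, 2, 7]
`print(result1 is result2)` → prints True

Answer:
[1, 2, 7]
[1, 2, 7]
[1, 2, 7]
True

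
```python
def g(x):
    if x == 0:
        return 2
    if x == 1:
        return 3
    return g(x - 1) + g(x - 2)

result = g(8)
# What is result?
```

Build up from base cases: g(0)=2, g(1)=3, g(2)=5, g(3)=8, g(4)=13, g(5)=21, g(6)=34, ..., g(8)=89

Answer: 89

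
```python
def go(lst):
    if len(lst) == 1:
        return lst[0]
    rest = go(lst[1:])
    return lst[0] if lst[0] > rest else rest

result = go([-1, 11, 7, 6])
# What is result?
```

Recursive max over [-1, 11, 7, 6] = 11

Answer: 11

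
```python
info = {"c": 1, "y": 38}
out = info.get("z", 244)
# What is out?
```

Trace:
`info = {"c": 1, "y": 38}` → info = {'c': 1, 'y': 38}
`out = info.get("z", 244)` → out = 244
So out = 244

Answer: 244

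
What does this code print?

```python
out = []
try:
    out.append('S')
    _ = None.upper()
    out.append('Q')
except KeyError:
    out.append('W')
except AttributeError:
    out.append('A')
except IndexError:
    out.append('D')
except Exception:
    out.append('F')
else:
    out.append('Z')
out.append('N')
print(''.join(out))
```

Execution trace: 'S' (try body) → 'A' (except AttributeError) → 'N' (after the try/except). Output: SAN

Answer: SAN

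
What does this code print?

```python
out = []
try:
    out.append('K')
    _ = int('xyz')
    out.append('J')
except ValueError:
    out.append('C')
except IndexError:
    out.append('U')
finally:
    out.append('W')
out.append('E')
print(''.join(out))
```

Execution trace: 'K' (try body) → 'C' (except ValueError) → 'W' (finally) → 'E' (after the try/except). Output: KCWE

Answer: KCWE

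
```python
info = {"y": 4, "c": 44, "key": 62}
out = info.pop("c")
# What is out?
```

Trace:
`info = {"y": 4, "c": 44, "key": 62}` → info = {'y': 4, 'c': 44, 'key': 62}
`out = info.pop("c")` → info = {'y': 4, 'key': 62}; out = 44
So out = 44

Answer: 44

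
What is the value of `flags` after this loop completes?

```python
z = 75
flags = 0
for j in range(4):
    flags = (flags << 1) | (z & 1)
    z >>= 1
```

Reverse lowest 4 bits of 75
`flags` takes the values: 0 → 1 → 3 → 6 → 13

Answer: 13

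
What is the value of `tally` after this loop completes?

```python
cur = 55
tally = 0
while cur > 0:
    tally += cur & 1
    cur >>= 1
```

Count set bits in 55 (binary: 0b110111)
`tally` takes the values: 0 → 1 → 2 → 3 → 4 → 5

Answer: 5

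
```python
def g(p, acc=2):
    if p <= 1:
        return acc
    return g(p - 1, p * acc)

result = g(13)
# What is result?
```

Accumulator trace (n, acc): (13, 2) -> (12, 26) -> (11, 312) -> (10, 3432) -> (9, 34320) -> (8, 308880) -> (7, 2471040) -> (6, 17297280) -> (5, 103783680) -> (4, 518918400) -> (3, 2075673600) -> (2, 6227020800) -> (1, 12454041600) -> return 12454041600

Answer: 12454041600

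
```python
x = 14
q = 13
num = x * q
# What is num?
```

Trace:
`x = 14` → x = 14
`q = 13` → q = 13
`num = x * q` → num = 182
So num = 182

Answer: 182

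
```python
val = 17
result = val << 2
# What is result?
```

Trace:
`val = 17` → val = 17
`result = val << 2` → result = 68
So result = 68

Answer: 68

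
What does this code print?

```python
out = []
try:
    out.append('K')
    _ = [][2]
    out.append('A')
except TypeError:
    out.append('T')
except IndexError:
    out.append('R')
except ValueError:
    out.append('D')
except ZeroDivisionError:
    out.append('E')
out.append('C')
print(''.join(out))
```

Execution trace: 'K' (try body) → 'R' (except IndexError) → 'C' (after the try/except). Output: KRC

Answer: KRC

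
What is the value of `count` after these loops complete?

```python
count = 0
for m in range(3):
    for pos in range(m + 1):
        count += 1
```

Triangle: 1 + 2 + ... + 3
`count` takes the values: 0 → 1 → 2 → 3 → 4 → 5 → 6

Answer: 6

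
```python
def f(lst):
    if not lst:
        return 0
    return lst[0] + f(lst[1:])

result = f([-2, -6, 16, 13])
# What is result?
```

(-2) + (-6) + 16 + 13 + 0 = 21

Answer: 21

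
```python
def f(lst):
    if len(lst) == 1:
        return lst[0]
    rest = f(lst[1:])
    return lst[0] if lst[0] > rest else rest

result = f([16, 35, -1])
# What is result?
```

Recursive max over [16, 35, -1] = 35

Answer: 35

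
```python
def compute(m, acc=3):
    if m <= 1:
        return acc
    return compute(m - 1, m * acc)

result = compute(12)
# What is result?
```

Accumulator trace (n, acc): (12, 3) -> (11, 36) -> (10, 396) -> (9, 3960) -> (8, 35640) -> (7, 285120) -> (6, 1995840) -> (5, 11975040) -> (4, 59875200) -> (3, 239500800) -> (2, 718502400) -> (1, 1437004800) -> return 1437004800

Answer: 1437004800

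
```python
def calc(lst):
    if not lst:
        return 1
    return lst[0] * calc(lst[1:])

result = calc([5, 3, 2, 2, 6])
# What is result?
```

Product over [5, 3, 2, 2, 6] = 5 * 3 * 2 * 2 * 6 = 360

Answer: 360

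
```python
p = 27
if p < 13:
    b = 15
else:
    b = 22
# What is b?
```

Trace:
`p = 27` → p = 27
`if p < 13: ...` → p < 13 is False, take else branch → b = 22
So b = 22

Answer: 22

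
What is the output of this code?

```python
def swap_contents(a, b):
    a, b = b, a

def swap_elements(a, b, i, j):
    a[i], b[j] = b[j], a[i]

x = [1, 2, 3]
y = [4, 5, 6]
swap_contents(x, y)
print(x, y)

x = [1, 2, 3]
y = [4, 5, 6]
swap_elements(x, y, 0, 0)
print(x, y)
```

Key concept: parameter rebinding vs mutation.
Step by step:
`x = [1, 2, 3]` → x = [1, 2, 3]
`y = [4, 5, 6]` → y = [4, 5, 6]
`swap_contents(x, y)` → no visible change to tracked variables
`print(x, y)` → prints [1, 2, 3] [4, 5, 6]
`x = [1, 2, 3]` → x = [1, 2, 3]
`y = [4, 5, 6]` → y = [4, 5, 6]
`swap_elements(x, y, 0, 0)` → x = [4, 2, 3]; y = [1, 5, 6]
`print(x, y)` → prints [4, 2, 3] [1, 5, 6]

Answer:
[1, 2, 3] [4, 5, 6]
[4, 2, 3] [1, 5, 6]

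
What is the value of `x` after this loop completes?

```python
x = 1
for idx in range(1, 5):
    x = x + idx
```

Start at 1, add 1 through 4
`x` takes the values: 1 → 2 → 4 → 7 → 11

Answer: 11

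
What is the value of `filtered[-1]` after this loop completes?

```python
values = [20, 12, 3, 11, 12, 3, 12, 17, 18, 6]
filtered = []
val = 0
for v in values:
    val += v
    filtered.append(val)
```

Cumulative sum ends at 114
`filtered` takes the values: [] → [20] → [20, 32] → [20, 32, 35] → [20, 32, 35, 46] → [20, 32, 35, 46, 58] → [20, 32, 35, 46, 58, 61] → [20, 32, 35, 46, 58, 61, 73] → [20, 32, 35, 46, 58, 61, 73, 90] → [20, 32, 35, 46, 58, 61, 73, 90, 108] → [20, 32, 35, 46, 58, 61, 73, 90, 108, 114]
So `filtered[-1]` = 114

Answer: 114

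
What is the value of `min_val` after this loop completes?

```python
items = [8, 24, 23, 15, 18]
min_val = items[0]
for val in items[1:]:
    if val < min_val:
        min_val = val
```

Minimum of [8, 24, 23, 15, 18]
`min_val` takes the values: 8

Answer: 8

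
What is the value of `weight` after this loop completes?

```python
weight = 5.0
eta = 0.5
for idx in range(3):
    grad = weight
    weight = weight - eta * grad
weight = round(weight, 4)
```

Gradient descent: w = 5.0 * (1 - 0.5)^3
`weight` takes the values: 5.0 → 2.5 → 1.25 → 0.625

Answer: 0.625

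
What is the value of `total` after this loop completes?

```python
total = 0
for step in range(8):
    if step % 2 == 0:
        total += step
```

Sum of even numbers 0 to 7
`total` takes the values: 0 → 2 → 6 → 12

Answer: 12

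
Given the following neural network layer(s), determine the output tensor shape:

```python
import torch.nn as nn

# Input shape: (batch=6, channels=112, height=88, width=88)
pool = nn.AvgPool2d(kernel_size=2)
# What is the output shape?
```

Input: (6, 112, 88, 88) -> Output: (6, 112, 44, 44)

Answer: (6, 112, 44, 44)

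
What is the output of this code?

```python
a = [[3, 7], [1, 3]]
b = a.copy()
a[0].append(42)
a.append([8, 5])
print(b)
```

Key concept: shallow copy with nested lists.
Step by step:
`a = [[3, 7], [1, 3]]` → a = [[3, 7], [1, 3]]
`b = a.copy()` → b = [[3, 7], [1, 3]]
`a[0].append(42)` → a = [[3, 7, 42], [1, 3]]; b = [[3, 7, 42], [1, 3]]
`a.append([8, 5])` → a = [[3, 7, 42], [1, 3], [8, 5]]
`print(b)` → prints [[3, 7, 42], [1, 3]]

Answer: [[3, 7, 42], [1, 3]]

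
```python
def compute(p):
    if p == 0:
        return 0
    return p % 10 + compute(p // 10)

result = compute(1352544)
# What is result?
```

Sum of digits of 1352544: 4 + 4 + 5 + 2 + 5 + 3 + 1 = 24

Answer: 24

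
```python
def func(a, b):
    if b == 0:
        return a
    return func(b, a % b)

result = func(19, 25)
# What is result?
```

func(19, 25) -> func(25, 19) -> func(19, 6) -> func(6, 1) -> func(1, 0) -> 1

Answer: 1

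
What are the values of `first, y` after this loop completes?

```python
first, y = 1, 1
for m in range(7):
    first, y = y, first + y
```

Fibonacci: after 7 iterations
`first, y` takes the values: (1, 1) → (1, 2) → (2, 3) → (3, 5) → (5, 8) → (8, 13) → (13, 21) → (21, 34)

Answer: 21, 34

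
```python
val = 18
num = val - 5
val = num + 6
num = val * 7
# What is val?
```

Trace:
`val = 18` → val = 18
`num = val - 5` → num = 13
`val = num + 6` → val = 19
`num = val * 7` → num = 133
So val = 19

Answer: 19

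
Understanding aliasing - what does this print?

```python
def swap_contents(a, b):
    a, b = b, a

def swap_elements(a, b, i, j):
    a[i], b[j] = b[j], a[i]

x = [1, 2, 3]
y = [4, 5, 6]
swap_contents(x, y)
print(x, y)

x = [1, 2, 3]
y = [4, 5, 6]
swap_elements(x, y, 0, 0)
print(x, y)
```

Key concept: parameter rebinding vs mutation.
Step by step:
`x = [1, 2, 3]` → x = [1, 2, 3]
`y = [4, 5, 6]` → y = [4, 5, 6]
`swap_contents(x, y)` → no visible change to tracked variables
`print(x, y)` → prints [1, 2, 3] [4, 5, 6]
`x = [1, 2, 3]` → x = [1, 2, 3]
`y = [4, 5, 6]` → y = [4, 5, 6]
`swap_elements(x, y, 0, 0)` → x = [4, 2, 3]; y = [1, 5, 6]
`print(x, y)` → prints [4, 2, 3] [1, 5, 6]

Answer:
[1, 2, 3] [4, 5, 6]
[4, 2, 3] [1, 5, 6]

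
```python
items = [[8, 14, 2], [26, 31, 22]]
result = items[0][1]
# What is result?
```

Trace:
`items = [[8, 14, 2], [26, 31, 22]]` → items = [[8, 14, 2], [26, 31, 22]]
`result = items[0][1]` → result = 14
So result = 14

Answer: 14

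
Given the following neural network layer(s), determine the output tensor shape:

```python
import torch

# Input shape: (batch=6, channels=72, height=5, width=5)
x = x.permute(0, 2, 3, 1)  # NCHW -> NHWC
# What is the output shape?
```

Input: (6, 72, 5, 5) -> Output: (6, 5, 5, 72)

Answer: (6, 5, 5, 72)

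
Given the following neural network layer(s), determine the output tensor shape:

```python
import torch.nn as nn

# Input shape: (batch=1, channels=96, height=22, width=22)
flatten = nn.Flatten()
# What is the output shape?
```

Input: (1, 96, 22, 22) -> Output: (1, 46464)

Answer: (1, 46464)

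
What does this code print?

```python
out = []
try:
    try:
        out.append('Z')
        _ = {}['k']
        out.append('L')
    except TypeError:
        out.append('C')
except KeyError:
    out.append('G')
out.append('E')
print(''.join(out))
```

Execution trace: 'Z' (try body) → 'G' (outer except KeyError) → 'E' (after the try/except). Output: ZGE

Answer: ZGE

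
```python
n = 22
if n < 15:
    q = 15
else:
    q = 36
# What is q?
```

Trace:
`n = 22` → n = 22
`if n < 15: ...` → n < 15 is False, take else branch → q = 36
So q = 36

Answer: 36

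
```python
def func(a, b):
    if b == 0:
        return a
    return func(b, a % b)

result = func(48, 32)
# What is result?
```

func(48, 32) -> func(32, 16) -> func(16, 0) -> 16

Answer: 16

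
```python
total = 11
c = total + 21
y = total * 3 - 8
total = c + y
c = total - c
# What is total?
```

Trace:
`total = 11` → total = 11
`c = total + 21` → c = 32
`y = total * 3 - 8` → y = 25
`total = c + y` → total = 57
`c = total - c` → c = 25
So total = 57

Answer: 57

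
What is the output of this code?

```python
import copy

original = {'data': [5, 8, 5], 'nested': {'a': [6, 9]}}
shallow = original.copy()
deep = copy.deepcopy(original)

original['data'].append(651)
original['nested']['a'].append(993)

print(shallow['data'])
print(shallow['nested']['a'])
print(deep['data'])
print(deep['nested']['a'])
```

Key concept: comparing shallow vs deep copy.
Step by step:
`original = {'data': [5, 8, 5], 'nested': {'a': [6, 9]}}` → original = {'data': [5, 8, 5], 'nested': {'a': [6, 9]}}
`shallow = original.copy()` → shallow = {'data': [5, 8, 5], 'nested': {'a': [6, 9]}}
`deep = copy.deepcopy(original)` → deep = {'data': [5, 8, 5], 'nested': {'a': [6, 9]}}
`original['data'].append(651)` → original = {'data': [5, 8, 5, 651], 'nested': {'a': [6, 9]}}; shallow = {'data': [5, 8, 5, 651], 'nested': {'a': [6, 9]}}
`original['nested']['a'].append(993)` → original = {'data': [5, 8, 5, 651], 'nested': {'a': [6, 9, 993]}}; shallow = {'data': [5, 8, 5, 651], 'nested': {'a': [6, 9, 993]}}
`print(shallow['data'])` → prints [5, 8, 5, 651]
`print(shallow['nested']['a'])` → prints [6, 9, 993]
`print(deep['data'])` → prints [5, 8, 5]
`print(deep['nested']['a'])` → prints [6, 9]

Answer:
[5, 8, 5, 651]
[6, 9, 993]
[5, 8, 5]
[6, 9]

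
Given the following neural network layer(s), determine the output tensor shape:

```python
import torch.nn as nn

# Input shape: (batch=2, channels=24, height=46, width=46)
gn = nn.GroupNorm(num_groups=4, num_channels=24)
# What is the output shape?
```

Input: (2, 24, 46, 46) -> Output: (2, 24, 46, 46)

Answer: (2, 24, 46, 46)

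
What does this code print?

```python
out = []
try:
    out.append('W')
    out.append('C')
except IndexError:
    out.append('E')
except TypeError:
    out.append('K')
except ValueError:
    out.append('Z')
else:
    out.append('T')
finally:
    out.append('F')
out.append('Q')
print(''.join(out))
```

Execution trace: 'W' (try body) → 'C' (try body, no exception) → 'T' (else) → 'F' (finally) → 'Q' (after the try/except). Output: WCTFQ

Answer: WCTFQ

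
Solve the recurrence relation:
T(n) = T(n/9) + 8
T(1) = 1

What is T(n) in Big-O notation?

Each step divides n by 9 and adds 8. After log_9(n) steps we reach T(1)=1. So T(n) = 8·log_9(n) + 1 = O(log n).

Answer: O(log n)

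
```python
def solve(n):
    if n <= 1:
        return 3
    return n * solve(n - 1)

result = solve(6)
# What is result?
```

solve(6) = 6 * 5 * 4 * 3 * 2 * 3 = 2160

Answer: 2160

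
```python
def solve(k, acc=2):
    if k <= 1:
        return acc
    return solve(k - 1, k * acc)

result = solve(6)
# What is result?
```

Accumulator trace (n, acc): (6, 2) -> (5, 12) -> (4, 60) -> (3, 240) -> (2, 720) -> (1, 1440) -> return 1440

Answer: 1440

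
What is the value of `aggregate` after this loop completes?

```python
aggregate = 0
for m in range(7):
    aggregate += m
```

Sum of 0 to 6 = 21
`aggregate` takes the values: 0 → 1 → 3 → 6 → 10 → 15 → 21

Answer: 21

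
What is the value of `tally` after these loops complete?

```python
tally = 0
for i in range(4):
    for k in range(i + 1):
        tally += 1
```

Triangle: 1 + 2 + ... + 4
`tally` takes the values: 0 → 1 → 2 → 3 → 4 → 5 → 6 → 7 → 8 → 9 → 10

Answer: 10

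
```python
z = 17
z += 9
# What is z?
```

Trace:
`z = 17` → z = 17
`z += 9` → z = 26
So z = 26

Answer: 26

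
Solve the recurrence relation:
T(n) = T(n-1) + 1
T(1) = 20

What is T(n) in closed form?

Unrolling: T(n) = T(1) + 1·(n-1) = 20 + 1(n-1) = n + 19.

Answer: T(n) = n + 19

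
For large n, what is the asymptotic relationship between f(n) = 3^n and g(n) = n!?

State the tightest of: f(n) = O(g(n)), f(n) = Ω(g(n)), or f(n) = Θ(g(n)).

3^n vs n!: f(n) = O(g(n)) but not Ω(g(n)) — n! grows strictly faster than 3^n.

Answer: f(n) = O(g(n)) but not Ω(g(n)) — n! grows strictly faster than 3^n.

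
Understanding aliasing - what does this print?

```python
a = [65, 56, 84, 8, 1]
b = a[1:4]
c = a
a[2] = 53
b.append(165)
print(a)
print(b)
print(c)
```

Key concept: slice vs alias.
Step by step:
`a = [65, 56, 84, 8, 1]` → a = [65, 56, 84, 8, 1]
`b = a[1:4]` → b = [56, 84, 8]
`c = a` → c = [65, 56, 84, 8, 1] (same object as a)
`a[2] = 53` → a = [65, 56, 53, 8, 1] (same object as c); c = [65, 56, 53, 8, 1] (same object as a)
`b.append(165)` → b = [56, 84, 8, 165]
`print(a)` → prints [65, 56, 53, 8, 1]
`print(b)` → prints [56, 84, 8, 165]
`print(c)` → prints [65, 56, 53, 8, 1]

Answer:
[65, 56, 53, 8, 1]
[56, 84, 8, 165]
[65, 56, 53, 8, 1]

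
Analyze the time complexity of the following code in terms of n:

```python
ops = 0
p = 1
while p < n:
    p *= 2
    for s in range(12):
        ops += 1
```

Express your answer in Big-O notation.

Each loop level contributes: log n × 1. Multiplying the contributions gives O(log n).

Answer: O(log n)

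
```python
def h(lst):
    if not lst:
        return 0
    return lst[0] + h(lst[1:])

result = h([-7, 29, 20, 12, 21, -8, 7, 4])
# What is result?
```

(-7) + 29 + 20 + 12 + 21 + (-8) + 7 + 4 + 0 = 78

Answer: 78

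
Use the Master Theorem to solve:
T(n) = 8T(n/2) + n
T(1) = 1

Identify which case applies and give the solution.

a=8, b=2, f(n)=n. log_2(8) = 3. Since c=1 < 3, Case 1 applies: T(n) = Θ(n^log_b(a)) = O(n^3).

Answer: O(n^3) - Case 1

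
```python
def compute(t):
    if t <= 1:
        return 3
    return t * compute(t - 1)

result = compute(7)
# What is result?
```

compute(7) = 7 * 6 * 5 * 4 * 3 * 2 * 3 = 15120

Answer: 15120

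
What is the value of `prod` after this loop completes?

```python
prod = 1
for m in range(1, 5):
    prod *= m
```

4! = 24
`prod` takes the values: 1 → 2 → 6 → 24

Answer: 24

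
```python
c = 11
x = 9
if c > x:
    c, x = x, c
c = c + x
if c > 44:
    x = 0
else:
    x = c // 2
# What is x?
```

Trace:
`c = 11` → c = 11
`x = 9` → x = 9
`if c > x: ...` → c > x is True → c = 9; x = 11
`c = c + x` → c = 20
`if c > 44: ...` → c > 44 is False, take else branch → x = 10
So x = 10

Answer: 10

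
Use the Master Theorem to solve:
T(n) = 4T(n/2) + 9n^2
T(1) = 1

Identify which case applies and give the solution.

a=4, b=2, f(n)=9n^2. log_2(4) = 2. Since c=2 = 2, Case 2 applies: T(n) = Θ(n^log_b(a) · log n) = O(n^2 log n).

Answer: O(n^2 log n) - Case 2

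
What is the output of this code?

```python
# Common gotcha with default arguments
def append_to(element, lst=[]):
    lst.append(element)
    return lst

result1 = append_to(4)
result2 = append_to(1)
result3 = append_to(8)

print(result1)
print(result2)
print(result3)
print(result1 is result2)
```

Key concept: mutable default argument gotcha.
Step by step:
`result1 = append_to(4)` → result1 = [4]
`result2 = append_to(1)` → result1 = [4, 1] (same object as result2); result2 = [4, 1] (same object as result1)
`result3 = append_to(8)` → result1 = [4, 1, 8] (same object as result2, result3); result2 = [4, 1, 8] (same object as result1, result3); result3 = [4, 1, 8] (same object as result1, result2)
`print(result1)` → prints [4, 1, 8]
`print(result2)` → prints [4, 1, 8]
`print(result3)` → prints [4, 1, 8]
`print(result1 is result2)` → prints True

Answer:
[4, 1, 8]
[4, 1, 8]
[4, 1, 8]
True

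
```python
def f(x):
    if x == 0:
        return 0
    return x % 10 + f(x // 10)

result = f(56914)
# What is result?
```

Sum of digits of 56914: 4 + 1 + 9 + 6 + 5 = 25

Answer: 25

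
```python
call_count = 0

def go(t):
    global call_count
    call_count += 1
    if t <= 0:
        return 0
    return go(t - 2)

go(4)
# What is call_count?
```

Linear recursion stepping by 2: 3 calls from t=4 down to ≤0.

Answer: 3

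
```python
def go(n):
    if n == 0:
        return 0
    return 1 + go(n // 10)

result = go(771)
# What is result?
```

Count of digits of 771: 3

Answer: 3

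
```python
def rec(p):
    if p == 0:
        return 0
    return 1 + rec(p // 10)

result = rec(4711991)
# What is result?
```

Count of digits of 4711991: 7

Answer: 7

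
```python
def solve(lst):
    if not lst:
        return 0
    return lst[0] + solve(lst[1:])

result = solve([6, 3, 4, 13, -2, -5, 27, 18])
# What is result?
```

6 + 3 + 4 + 13 + (-2) + (-5) + 27 + 18 + 0 = 64

Answer: 64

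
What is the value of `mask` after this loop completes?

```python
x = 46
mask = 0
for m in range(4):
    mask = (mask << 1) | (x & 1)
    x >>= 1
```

Reverse lowest 4 bits of 46
`mask` takes the values: 0 → 1 → 3 → 7

Answer: 7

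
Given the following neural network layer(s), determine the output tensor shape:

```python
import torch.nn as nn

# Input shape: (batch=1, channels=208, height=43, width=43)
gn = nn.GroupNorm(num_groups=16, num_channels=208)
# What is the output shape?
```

Input: (1, 208, 43, 43) -> Output: (1, 208, 43, 43)

Answer: (1, 208, 43, 43)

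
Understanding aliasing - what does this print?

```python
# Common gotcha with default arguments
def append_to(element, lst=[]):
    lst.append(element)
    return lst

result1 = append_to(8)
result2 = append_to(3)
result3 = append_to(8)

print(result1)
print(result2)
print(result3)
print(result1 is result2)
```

Key concept: mutable default argument gotcha.
Step by step:
`result1 = append_to(8)` → result1 = [8]
`result2 = append_to(3)` → result1 = [8, 3] (same object as result2); result2 = [8, 3] (same object as result1)
`result3 = append_to(8)` → result1 = [8, 3, 8] (same object as result2, result3); result2 = [8, 3, 8] (same object as result1, result3); result3 = [8, 3, 8] (same object as result1, result2)
`print(result1)` → prints [8, 3, 8]
`print(result2)` → prints [8, 3, 8]
`print(result3)` → prints [8, 3, 8]
`print(result1 is result2)` → prints True

Answer:
[8, 3, 8]
[8, 3, 8]
[8, 3, 8]
True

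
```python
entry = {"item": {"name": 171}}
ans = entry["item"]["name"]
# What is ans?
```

Trace:
`entry = {"item": {"name": 171}}` → entry = {'item': {'name': 171}}
`ans = entry["item"]["name"]` → ans = 171
So ans = 171

Answer: 171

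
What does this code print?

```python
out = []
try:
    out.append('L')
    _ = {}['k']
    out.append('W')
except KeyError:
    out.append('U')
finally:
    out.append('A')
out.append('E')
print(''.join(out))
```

Execution trace: 'L' (try body) → 'U' (except KeyError) → 'A' (finally) → 'E' (after the try/except). Output: LUAE

Answer: LUAE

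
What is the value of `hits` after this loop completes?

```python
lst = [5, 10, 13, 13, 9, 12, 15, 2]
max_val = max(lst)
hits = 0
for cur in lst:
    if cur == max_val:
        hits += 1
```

Count of max value 15 in [5, 10, 13, 13, 9, 12, 15, 2]
`hits` takes the values: 0 → 1

Answer: 1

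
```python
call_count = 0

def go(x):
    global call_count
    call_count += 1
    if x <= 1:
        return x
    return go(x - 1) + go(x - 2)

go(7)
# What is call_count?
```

Calls(x) = 1 + Calls(x-1) + Calls(x-2); Calls(0)=Calls(1)=1. For x=7 this gives 41.

Answer: 41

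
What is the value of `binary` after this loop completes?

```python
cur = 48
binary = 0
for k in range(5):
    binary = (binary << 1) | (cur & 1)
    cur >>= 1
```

Reverse lowest 5 bits of 48
`binary` takes the values: 0 → 1

Answer: 1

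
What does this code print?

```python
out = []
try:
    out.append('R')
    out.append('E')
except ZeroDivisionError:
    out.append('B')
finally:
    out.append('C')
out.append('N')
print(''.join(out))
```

Execution trace: 'R' (try body) → 'E' (try body, no exception) → 'C' (finally) → 'N' (after the try/except). Output: RECN

Answer: RECN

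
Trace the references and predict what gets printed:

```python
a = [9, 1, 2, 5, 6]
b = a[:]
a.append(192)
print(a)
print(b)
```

Key concept: slice [:] creates copy.
Step by step:
`a = [9, 1, 2, 5, 6]` → a = [9, 1, 2, 5, 6]
`b = a[:]` → b = [9, 1, 2, 5, 6]
`a.append(192)` → a = [9, 1, 2, 5, 6, 192]
`print(a)` → prints [9, 1, 2, 5, 6, 192]
`print(b)` → prints [9, 1, 2, 5, 6]

Answer:
[9, 1, 2, 5, 6, 192]
[9, 1, 2, 5, 6]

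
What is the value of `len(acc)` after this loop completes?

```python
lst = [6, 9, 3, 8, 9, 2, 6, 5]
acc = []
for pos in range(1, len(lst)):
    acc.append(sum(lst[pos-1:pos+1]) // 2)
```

Number of 2-element averages
`acc` takes the values: [] → [7] → [7, 6] → [7, 6, 5] → [7, 6, 5, 8] → [7, 6, 5, 8, 5] → [7, 6, 5, 8, 5, 4] → [7, 6, 5, 8, 5, 4, 5]
So `len(acc)` = 7

Answer: 7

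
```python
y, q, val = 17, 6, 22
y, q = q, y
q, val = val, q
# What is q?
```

Trace:
`y, q, val = 17, 6, 22` → y = 17; q = 6; val = 22
`y, q = q, y` → y = 6; q = 17
`q, val = val, q` → q = 22; val = 17
So q = 22

Answer: 22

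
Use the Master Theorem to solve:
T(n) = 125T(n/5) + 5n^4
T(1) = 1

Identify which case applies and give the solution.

a=125, b=5, f(n)=5n^4. log_5(125) = 3. Since c=4 > 3 and the regularity condition holds (125(n/5)^4 = (125/5^4)n^4 with 125/5^4 < 1), Case 3 applies: T(n) = Θ(f(n)) = O(n^4).

Answer: O(n^4) - Case 3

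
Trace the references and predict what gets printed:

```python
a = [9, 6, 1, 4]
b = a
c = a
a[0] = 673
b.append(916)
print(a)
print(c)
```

Key concept: multiple aliases.
Step by step:
`a = [9, 6, 1, 4]` → a = [9, 6, 1, 4]
`b = a` → b = [9, 6, 1, 4] (same object as a)
`c = a` → c = [9, 6, 1, 4] (same object as a, b)
`a[0] = 673` → a = [673, 6, 1, 4] (same object as b, c); b = [673, 6, 1, 4] (same object as a, c); c = [673, 6, 1, 4] (same object as a, b)
`b.append(916)` → a = [673, 6, 1, 4, 916] (same object as b, c); b = [673, 6, 1, 4, 916] (same object as a, c); c = [673, 6, 1, 4, 916] (same object as a, b)
`print(a)` → prints [673, 6, 1, 4, 916]
`print(c)` → prints [673, 6, 1, 4, 916]

Answer:
[673, 6, 1, 4, 916]
[673, 6, 1, 4, 916]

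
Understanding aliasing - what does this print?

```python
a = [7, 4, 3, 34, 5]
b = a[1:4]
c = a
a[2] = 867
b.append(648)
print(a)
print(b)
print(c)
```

Key concept: slice vs alias.
Step by step:
`a = [7, 4, 3, 34, 5]` → a = [7, 4, 3, 34, 5]
`b = a[1:4]` → b = [4, 3, 34]
`c = a` → c = [7, 4, 3, 34, 5] (same object as a)
`a[2] = 867` → a = [7, 4, 867, 34, 5] (same object as c); c = [7, 4, 867, 34, 5] (same object as a)
`b.append(648)` → b = [4, 3, 34, 648]
`print(a)` → prints [7, 4, 867, 34, 5]
`print(b)` → prints [4, 3, 34, 648]
`print(c)` → prints [7, 4, 867, 34, 5]

Answer:
[7, 4, 867, 34, 5]
[4, 3, 34, 648]
[7, 4, 867, 34, 5]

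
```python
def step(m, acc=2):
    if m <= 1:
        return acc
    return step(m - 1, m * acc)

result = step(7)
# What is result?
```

Accumulator trace (n, acc): (7, 2) -> (6, 14) -> (5, 84) -> (4, 420) -> (3, 1680) -> (2, 5040) -> (1, 10080) -> return 10080

Answer: 10080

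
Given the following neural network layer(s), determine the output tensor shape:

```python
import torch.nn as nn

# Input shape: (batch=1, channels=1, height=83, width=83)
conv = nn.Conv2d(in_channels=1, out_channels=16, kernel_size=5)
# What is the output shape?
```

Input: (1, 1, 83, 83) -> Output: (1, 16, 79, 79)

Answer: (1, 16, 79, 79)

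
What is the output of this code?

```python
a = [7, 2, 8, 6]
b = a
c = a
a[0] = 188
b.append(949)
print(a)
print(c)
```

Key concept: multiple aliases.
Step by step:
`a = [7, 2, 8, 6]` → a = [7, 2, 8, 6]
`b = a` → b = [7, 2, 8, 6] (same object as a)
`c = a` → c = [7, 2, 8, 6] (same object as a, b)
`a[0] = 188` → a = [188, 2, 8, 6] (same object as b, c); b = [188, 2, 8, 6] (same object as a, c); c = [188, 2, 8, 6] (same object as a, b)
`b.append(949)` → a = [188, 2, 8, 6, 949] (same object as b, c); b = [188, 2, 8, 6, 949] (same object as a, c); c = [188, 2, 8, 6, 949] (same object as a, b)
`print(a)` → prints [188, 2, 8, 6, 949]
`print(c)` → prints [188, 2, 8, 6, 949]

Answer:
[188, 2, 8, 6, 949]
[188, 2, 8, 6, 949]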